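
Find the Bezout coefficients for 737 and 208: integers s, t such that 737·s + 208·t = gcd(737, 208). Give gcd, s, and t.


Euclidean algorithm on (737, 208) — divide until remainder is 0:
  737 = 3 · 208 + 113
  208 = 1 · 113 + 95
  113 = 1 · 95 + 18
  95 = 5 · 18 + 5
  18 = 3 · 5 + 3
  5 = 1 · 3 + 2
  3 = 1 · 2 + 1
  2 = 2 · 1 + 0
gcd(737, 208) = 1.
Track Bezout coefficients alongside the remainders: start with r₀ = 737 = a·1 + b·0 (s = 1, t = 0) and r₁ = 208 = a·0 + b·1 (s = 0, t = 1); each new remainder r_{k+1} = r_{k-1} − q_k·r_k inherits s_{k+1} = s_{k-1} − q_k·s_k, t_{k+1} = t_{k-1} − q_k·t_k, so r_k = a·s_k + b·t_k at every step:
  q = 3: r = 113, s = 1 − 3·0 = 1, t = 0 − 3·1 = -3  (check: 737·1 + 208·(-3) = 113)
  q = 1: r = 95, s = 0 − 1·1 = -1, t = 1 − 1·(-3) = 4  (check: 737·(-1) + 208·4 = 95)
  q = 1: r = 18, s = 1 − 1·(-1) = 2, t = -3 − 1·4 = -7  (check: 737·2 + 208·(-7) = 18)
  q = 5: r = 5, s = -1 − 5·2 = -11, t = 4 − 5·(-7) = 39  (check: 737·(-11) + 208·39 = 5)
  q = 3: r = 3, s = 2 − 3·(-11) = 35, t = -7 − 3·39 = -124  (check: 737·35 + 208·(-124) = 3)
  q = 1: r = 2, s = -11 − 1·35 = -46, t = 39 − 1·(-124) = 163  (check: 737·(-46) + 208·163 = 2)
  q = 1: r = 1, s = 35 − 1·(-46) = 81, t = -124 − 1·163 = -287  (check: 737·81 + 208·(-287) = 1)
The row with r = 1 (the gcd) gives the Bezout coefficients s = 81, t = -287.
Result: 737 · (81) + 208 · (-287) = 1.

gcd(737, 208) = 1; s = 81, t = -287 (check: 737·81 + 208·(-287) = 1).


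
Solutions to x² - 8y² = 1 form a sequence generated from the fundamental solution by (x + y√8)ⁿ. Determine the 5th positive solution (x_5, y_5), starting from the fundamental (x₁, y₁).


Step 1: Find the fundamental solution (x₁, y₁) of x² - 8y² = 1.
  Expand √8 as a continued fraction. a₀ = ⌊√8⌋ = 2; iterate m_{k+1} = d_k·a_k − m_k, d_{k+1} = (8 − m_{k+1}²)/d_k, a_{k+1} = ⌊(a₀ + m_{k+1})/d_{k+1}⌋ (starting m₀ = 0, d₀ = 1), with convergents p_k = a_k·p_{k-1} + p_{k-2}, q_k = a_k·q_{k-1} + q_{k-2} (p₋₁ = 1, q₋₁ = 0):
  k = 0: a₀ = 2; p₀/q₀ = 2/1; p₀² − 8·q₀² = 4 − 8 = -4.
  k = 1: m = 2, d = 4, a = ⌊(2 + 2)/4⌋ = 1; p/q = (1·2 + 1)/(1·1 + 0) = 3/1; p² − 8·q² = 9 − 8 = 1.
  The first convergent with p² − 8·q² = 1 gives the fundamental solution (x₁, y₁) = (3, 1).
Step 2: Apply the recurrence (x_{n+1}, y_{n+1}) = (x₁x_n + 8y₁y_n, x₁y_n + y₁x_n) repeatedly.
  From (x_1, y_1) = (3, 1): x_2 = 3·3 + 8·1·1 = 17; y_2 = 3·1 + 1·3 = 6.
  From (x_2, y_2) = (17, 6): x_3 = 3·17 + 8·1·6 = 99; y_3 = 3·6 + 1·17 = 35.
  From (x_3, y_3) = (99, 35): x_4 = 3·99 + 8·1·35 = 577; y_4 = 3·35 + 1·99 = 204.
  From (x_4, y_4) = (577, 204): x_5 = 3·577 + 8·1·204 = 3363; y_5 = 3·204 + 1·577 = 1189.
Step 3: Verify x_5² - 8·y_5² = 11309769 - 11309768 = 1 (should be 1). ✓

(x_1, y_1) = (3, 1); (x_5, y_5) = (3363, 1189).


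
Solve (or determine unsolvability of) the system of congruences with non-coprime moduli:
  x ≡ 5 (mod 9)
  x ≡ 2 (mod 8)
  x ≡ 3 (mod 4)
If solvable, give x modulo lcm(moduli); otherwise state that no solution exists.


Moduli 9, 8, 4 are not pairwise coprime, so CRT works modulo lcm(m_i) when all pairwise compatibility conditions hold.
Pairwise compatibility: gcd(m_i, m_j) must divide a_i - a_j for every pair.
Merge one congruence at a time:
  Start: x ≡ 5 (mod 9).
  Combine with x ≡ 2 (mod 8): gcd(9, 8) = 1; 2 - 5 = -3, which IS divisible by 1, so compatible.
    Write x = 5 + 9·t and substitute into x ≡ 2 (mod 8): 9·t ≡ 2 − 5 = -3 (mod 8).
    Reduce coefficients mod 8: 1·t ≡ 5 (mod 8).
    So t ≡ 5 (mod 8).
    Then x = 5 + 9·5 = 50, valid modulo lcm(9, 8) = 72: x ≡ 50 (mod 72).
  Combine with x ≡ 3 (mod 4): gcd(72, 4) = 4, and 3 - 50 = -47 is NOT divisible by 4.
    ⇒ system is inconsistent (no integer solution).

No solution (the system is inconsistent).


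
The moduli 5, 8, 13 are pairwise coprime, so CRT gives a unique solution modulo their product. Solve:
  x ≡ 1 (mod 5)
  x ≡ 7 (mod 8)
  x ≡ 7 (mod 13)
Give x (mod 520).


Moduli 5, 8, 13 are pairwise coprime; by CRT there is a unique solution modulo M = 5 · 8 · 13 = 520.
Solve pairwise, accumulating the modulus:
  Start with x ≡ 1 (mod 5).
  Combine with x ≡ 7 (mod 8): since gcd(5, 8) = 1, we get a unique residue mod 40.
    Write x = 1 + 5·t and substitute into x ≡ 7 (mod 8): 5·t ≡ 7 − 1 = 6 (mod 8).
    The inverse of 5 mod 8 is 5 (since 5·5 = 25 = 3·8 + 1), so t ≡ 5·6 = 30 ≡ 6 (mod 8).
    Then x = 1 + 5·6 = 31, valid modulo lcm(5, 8) = 40: x ≡ 31 (mod 40).
  Combine with x ≡ 7 (mod 13): since gcd(40, 13) = 1, we get a unique residue mod 520.
    Write x = 31 + 40·t and substitute into x ≡ 7 (mod 13): 40·t ≡ 7 − 31 = -24 (mod 13).
    Reduce coefficients mod 13: 1·t ≡ 2 (mod 13).
    So t ≡ 2 (mod 13).
    Then x = 31 + 40·2 = 111, valid modulo lcm(40, 13) = 520: x ≡ 111 (mod 520).
Verify: 111 mod 5 = 1 ✓, 111 mod 8 = 7 ✓, 111 mod 13 = 7 ✓.

x ≡ 111 (mod 520).


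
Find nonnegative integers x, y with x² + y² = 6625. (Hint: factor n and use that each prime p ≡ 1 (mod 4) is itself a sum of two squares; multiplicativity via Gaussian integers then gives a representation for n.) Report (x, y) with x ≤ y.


Step 1: Factor n = 6625 = 5^3 · 53.
Step 2: Check the mod-4 condition on each prime factor: 5 ≡ 1 (mod 4), exponent 3; 53 ≡ 1 (mod 4), exponent 1.
All primes ≡ 3 (mod 4) appear to even exponent (or don't appear), so by the two-squares theorem n IS expressible as a sum of two squares.
Step 3: Build a representation. Group n = k² · m with k = 5 and m = 5 · 53 = 265 (a product of primes ≡ 1 (mod 4)); a representation of m scales to one of n via (k·x)² + (k·y)² = k²(x² + y²). Each prime p ≡ 1 (mod 4) is itself a sum of two squares; find a² by testing p − a² for a perfect square:
  5: 5 − 1² = 4 = 2² ⇒ 5 = 1² + 2².
  53: 53 − 1² = 52, 53 − 2² = 49 = 7² ⇒ 53 = 2² + 7².
  Combine using the Brahmagupta–Fibonacci identity (a² + b²)(c² + d²) = (ac − bd)² + (ad + bc)² = (ac + bd)² + (ad − bc)²:
  5 · 53 = 265: from (1² + 2²)(2² + 7²), take (1·2 − 2·7, 1·7 + 2·2) = (2 − 14, 7 + 4) = (-12, 11); dropping signs (only squares matter) gives (12, 11); check 12² + 11² = 144 + 121 = 265 ✓.
  Scale by k = 5: (5·12, 5·11) = (60, 55).
Step 4: Order so x ≤ y and verify: 55² + 60² = 3025 + 3600 = 6625 = n. ✓

n = 6625 = 55² + 60² (one valid representation with x ≤ y).


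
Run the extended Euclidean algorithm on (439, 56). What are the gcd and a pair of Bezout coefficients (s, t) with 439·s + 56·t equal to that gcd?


Euclidean algorithm on (439, 56) — divide until remainder is 0:
  439 = 7 · 56 + 47
  56 = 1 · 47 + 9
  47 = 5 · 9 + 2
  9 = 4 · 2 + 1
  2 = 2 · 1 + 0
gcd(439, 56) = 1.
Track Bezout coefficients alongside the remainders: start with r₀ = 439 = a·1 + b·0 (s = 1, t = 0) and r₁ = 56 = a·0 + b·1 (s = 0, t = 1); each new remainder r_{k+1} = r_{k-1} − q_k·r_k inherits s_{k+1} = s_{k-1} − q_k·s_k, t_{k+1} = t_{k-1} − q_k·t_k, so r_k = a·s_k + b·t_k at every step:
  q = 7: r = 47, s = 1 − 7·0 = 1, t = 0 − 7·1 = -7  (check: 439·1 + 56·(-7) = 47)
  q = 1: r = 9, s = 0 − 1·1 = -1, t = 1 − 1·(-7) = 8  (check: 439·(-1) + 56·8 = 9)
  q = 5: r = 2, s = 1 − 5·(-1) = 6, t = -7 − 5·8 = -47  (check: 439·6 + 56·(-47) = 2)
  q = 4: r = 1, s = -1 − 4·6 = -25, t = 8 − 4·(-47) = 196  (check: 439·(-25) + 56·196 = 1)
The row with r = 1 (the gcd) gives the Bezout coefficients s = -25, t = 196.
Result: 439 · (-25) + 56 · (196) = 1.

gcd(439, 56) = 1; s = -25, t = 196 (check: 439·(-25) + 56·196 = 1).


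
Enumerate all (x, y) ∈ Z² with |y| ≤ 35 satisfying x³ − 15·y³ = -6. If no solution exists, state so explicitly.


The equation is x³ - 15y³ = -6. For fixed y, x³ = 15·y³ − 6, so a solution requires the RHS to be a perfect cube.
Strategy: iterate y from -35 to 35, compute RHS = 15·y³ − 6, and check whether it is a (positive or negative) perfect cube.
Check small values of y:
  y = 0: RHS = -6 is not a perfect cube.
  y = 1: RHS = 9 is not a perfect cube.
  y = -1: RHS = -21 is not a perfect cube.
  y = 2: RHS = 114 is not a perfect cube.
  y = -2: RHS = -126 is not a perfect cube.
  y = 3: RHS = 399 is not a perfect cube.
  y = -3: RHS = -411 is not a perfect cube.
Continuing the search up to |y| = 35 finds no solutions either.
No (x, y) in the scanned range satisfies the equation.

No integer solutions with |y| ≤ 35.


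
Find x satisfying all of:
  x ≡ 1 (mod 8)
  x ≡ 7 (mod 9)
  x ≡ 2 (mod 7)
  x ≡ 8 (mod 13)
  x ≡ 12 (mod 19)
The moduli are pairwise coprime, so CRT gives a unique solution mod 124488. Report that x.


Product of moduli M = 8 · 9 · 7 · 13 · 19 = 124488.
Merge one congruence at a time:
  Start: x ≡ 1 (mod 8).
  Combine with x ≡ 7 (mod 9); new modulus lcm = 72.
    Write x = 1 + 8·t and substitute into x ≡ 7 (mod 9): 8·t ≡ 7 − 1 = 6 (mod 9).
    The inverse of 8 mod 9 is 8 (since 8·8 = 64 = 7·9 + 1), so t ≡ 8·6 = 48 ≡ 3 (mod 9).
    Then x = 1 + 8·3 = 25, valid modulo lcm(8, 9) = 72: x ≡ 25 (mod 72).
  Combine with x ≡ 2 (mod 7); new modulus lcm = 504.
    Write x = 25 + 72·t and substitute into x ≡ 2 (mod 7): 72·t ≡ 2 − 25 = -23 (mod 7).
    Reduce coefficients mod 7: 2·t ≡ 5 (mod 7).
    The inverse of 2 mod 7 is 4 (since 2·4 = 8 = 1·7 + 1), so t ≡ 4·5 = 20 ≡ 6 (mod 7).
    Then x = 25 + 72·6 = 457, valid modulo lcm(72, 7) = 504: x ≡ 457 (mod 504).
  Combine with x ≡ 8 (mod 13); new modulus lcm = 6552.
    Write x = 457 + 504·t and substitute into x ≡ 8 (mod 13): 504·t ≡ 8 − 457 = -449 (mod 13).
    Reduce coefficients mod 13: 10·t ≡ 6 (mod 13).
    The inverse of 10 mod 13 is 4 (since 10·4 = 40 = 3·13 + 1), so t ≡ 4·6 = 24 ≡ 11 (mod 13).
    Then x = 457 + 504·11 = 6001, valid modulo lcm(504, 13) = 6552: x ≡ 6001 (mod 6552).
  Combine with x ≡ 12 (mod 19); new modulus lcm = 124488.
    Write x = 6001 + 6552·t and substitute into x ≡ 12 (mod 19): 6552·t ≡ 12 − 6001 = -5989 (mod 19).
    Reduce coefficients mod 19: 16·t ≡ 15 (mod 19).
    The inverse of 16 mod 19 is 6 (since 16·6 = 96 = 5·19 + 1), so t ≡ 6·15 = 90 ≡ 14 (mod 19).
    Then x = 6001 + 6552·14 = 97729, valid modulo lcm(6552, 19) = 124488: x ≡ 97729 (mod 124488).
Verify against each original: 97729 mod 8 = 1, 97729 mod 9 = 7, 97729 mod 7 = 2, 97729 mod 13 = 8, 97729 mod 19 = 12.

x ≡ 97729 (mod 124488).


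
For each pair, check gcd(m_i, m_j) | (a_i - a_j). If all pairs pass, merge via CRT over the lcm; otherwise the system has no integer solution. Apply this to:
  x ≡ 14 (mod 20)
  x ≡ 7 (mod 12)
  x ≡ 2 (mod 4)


Moduli 20, 12, 4 are not pairwise coprime, so CRT works modulo lcm(m_i) when all pairwise compatibility conditions hold.
Pairwise compatibility: gcd(m_i, m_j) must divide a_i - a_j for every pair.
Merge one congruence at a time:
  Start: x ≡ 14 (mod 20).
  Combine with x ≡ 7 (mod 12): gcd(20, 12) = 4, and 7 - 14 = -7 is NOT divisible by 4.
    ⇒ system is inconsistent (no integer solution).

No solution (the system is inconsistent).


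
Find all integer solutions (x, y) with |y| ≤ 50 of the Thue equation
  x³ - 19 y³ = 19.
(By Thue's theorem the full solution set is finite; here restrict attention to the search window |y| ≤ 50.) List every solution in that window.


The equation is x³ - 19y³ = 19. For fixed y, x³ = 19·y³ + 19, so a solution requires the RHS to be a perfect cube.
Strategy: iterate y from -50 to 50, compute RHS = 19·y³ + 19, and check whether it is a (positive or negative) perfect cube.
Check small values of y:
  y = 0: RHS = 19 is not a perfect cube.
  y = 1: RHS = 38 is not a perfect cube.
  y = -1: RHS = 0 = (0)³ ⇒ x = 0 works.
  y = 2: RHS = 171 is not a perfect cube.
  y = -2: RHS = -133 is not a perfect cube.
  y = 3: RHS = 532 is not a perfect cube.
  y = -3: RHS = -494 is not a perfect cube.
Continuing the search up to |y| = 50 finds no further solutions beyond those listed.
Collected solutions: (0, -1).

Solutions (with |y| ≤ 50): (0, -1).


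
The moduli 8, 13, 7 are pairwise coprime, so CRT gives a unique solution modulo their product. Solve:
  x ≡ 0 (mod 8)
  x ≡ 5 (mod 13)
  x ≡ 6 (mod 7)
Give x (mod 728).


Moduli 8, 13, 7 are pairwise coprime; by CRT there is a unique solution modulo M = 8 · 13 · 7 = 728.
Solve pairwise, accumulating the modulus:
  Start with x ≡ 0 (mod 8).
  Combine with x ≡ 5 (mod 13): since gcd(8, 13) = 1, we get a unique residue mod 104.
    Write x = 0 + 8·t and substitute into x ≡ 5 (mod 13): 8·t ≡ 5 − 0 = 5 (mod 13).
    The inverse of 8 mod 13 is 5 (since 8·5 = 40 = 3·13 + 1), so t ≡ 5·5 = 25 ≡ 12 (mod 13).
    Then x = 0 + 8·12 = 96, valid modulo lcm(8, 13) = 104: x ≡ 96 (mod 104).
  Combine with x ≡ 6 (mod 7): since gcd(104, 7) = 1, we get a unique residue mod 728.
    Write x = 96 + 104·t and substitute into x ≡ 6 (mod 7): 104·t ≡ 6 − 96 = -90 (mod 7).
    Reduce coefficients mod 7: 6·t ≡ 1 (mod 7).
    The inverse of 6 mod 7 is 6 (since 6·6 = 36 = 5·7 + 1), so t ≡ 6·1 = 6 ≡ 6 (mod 7).
    Then x = 96 + 104·6 = 720, valid modulo lcm(104, 7) = 728: x ≡ 720 (mod 728).
Verify: 720 mod 8 = 0 ✓, 720 mod 13 = 5 ✓, 720 mod 7 = 6 ✓.

x ≡ 720 (mod 728).


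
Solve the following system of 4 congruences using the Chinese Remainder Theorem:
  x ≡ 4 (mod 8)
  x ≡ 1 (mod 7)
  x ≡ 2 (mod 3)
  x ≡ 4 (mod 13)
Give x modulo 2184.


Product of moduli M = 8 · 7 · 3 · 13 = 2184.
Merge one congruence at a time:
  Start: x ≡ 4 (mod 8).
  Combine with x ≡ 1 (mod 7); new modulus lcm = 56.
    Write x = 4 + 8·t and substitute into x ≡ 1 (mod 7): 8·t ≡ 1 − 4 = -3 (mod 7).
    Reduce coefficients mod 7: 1·t ≡ 4 (mod 7).
    So t ≡ 4 (mod 7).
    Then x = 4 + 8·4 = 36, valid modulo lcm(8, 7) = 56: x ≡ 36 (mod 56).
  Combine with x ≡ 2 (mod 3); new modulus lcm = 168.
    Write x = 36 + 56·t and substitute into x ≡ 2 (mod 3): 56·t ≡ 2 − 36 = -34 (mod 3).
    Reduce coefficients mod 3: 2·t ≡ 2 (mod 3).
    The inverse of 2 mod 3 is 2 (since 2·2 = 4 = 1·3 + 1), so t ≡ 2·2 = 4 ≡ 1 (mod 3).
    Then x = 36 + 56·1 = 92, valid modulo lcm(56, 3) = 168: x ≡ 92 (mod 168).
  Combine with x ≡ 4 (mod 13); new modulus lcm = 2184.
    Write x = 92 + 168·t and substitute into x ≡ 4 (mod 13): 168·t ≡ 4 − 92 = -88 (mod 13).
    Reduce coefficients mod 13: 12·t ≡ 3 (mod 13).
    The inverse of 12 mod 13 is 12 (since 12·12 = 144 = 11·13 + 1), so t ≡ 12·3 = 36 ≡ 10 (mod 13).
    Then x = 92 + 168·10 = 1772, valid modulo lcm(168, 13) = 2184: x ≡ 1772 (mod 2184).
Verify against each original: 1772 mod 8 = 4, 1772 mod 7 = 1, 1772 mod 3 = 2, 1772 mod 13 = 4.

x ≡ 1772 (mod 2184).


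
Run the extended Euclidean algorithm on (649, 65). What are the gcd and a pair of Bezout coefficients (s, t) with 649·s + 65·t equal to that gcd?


Euclidean algorithm on (649, 65) — divide until remainder is 0:
  649 = 9 · 65 + 64
  65 = 1 · 64 + 1
  64 = 64 · 1 + 0
gcd(649, 65) = 1.
Track Bezout coefficients alongside the remainders: start with r₀ = 649 = a·1 + b·0 (s = 1, t = 0) and r₁ = 65 = a·0 + b·1 (s = 0, t = 1); each new remainder r_{k+1} = r_{k-1} − q_k·r_k inherits s_{k+1} = s_{k-1} − q_k·s_k, t_{k+1} = t_{k-1} − q_k·t_k, so r_k = a·s_k + b·t_k at every step:
  q = 9: r = 64, s = 1 − 9·0 = 1, t = 0 − 9·1 = -9  (check: 649·1 + 65·(-9) = 64)
  q = 1: r = 1, s = 0 − 1·1 = -1, t = 1 − 1·(-9) = 10  (check: 649·(-1) + 65·10 = 1)
The row with r = 1 (the gcd) gives the Bezout coefficients s = -1, t = 10.
Result: 649 · (-1) + 65 · (10) = 1.

gcd(649, 65) = 1; s = -1, t = 10 (check: 649·(-1) + 65·10 = 1).


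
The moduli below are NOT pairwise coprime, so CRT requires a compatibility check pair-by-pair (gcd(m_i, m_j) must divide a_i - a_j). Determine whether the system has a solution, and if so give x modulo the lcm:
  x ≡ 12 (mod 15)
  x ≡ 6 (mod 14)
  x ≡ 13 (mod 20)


Moduli 15, 14, 20 are not pairwise coprime, so CRT works modulo lcm(m_i) when all pairwise compatibility conditions hold.
Pairwise compatibility: gcd(m_i, m_j) must divide a_i - a_j for every pair.
Merge one congruence at a time:
  Start: x ≡ 12 (mod 15).
  Combine with x ≡ 6 (mod 14): gcd(15, 14) = 1; 6 - 12 = -6, which IS divisible by 1, so compatible.
    Write x = 12 + 15·t and substitute into x ≡ 6 (mod 14): 15·t ≡ 6 − 12 = -6 (mod 14).
    Reduce coefficients mod 14: 1·t ≡ 8 (mod 14).
    So t ≡ 8 (mod 14).
    Then x = 12 + 15·8 = 132, valid modulo lcm(15, 14) = 210: x ≡ 132 (mod 210).
  Combine with x ≡ 13 (mod 20): gcd(210, 20) = 10, and 13 - 132 = -119 is NOT divisible by 10.
    ⇒ system is inconsistent (no integer solution).

No solution (the system is inconsistent).


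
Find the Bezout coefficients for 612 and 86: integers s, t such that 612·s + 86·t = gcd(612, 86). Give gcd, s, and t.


Euclidean algorithm on (612, 86) — divide until remainder is 0:
  612 = 7 · 86 + 10
  86 = 8 · 10 + 6
  10 = 1 · 6 + 4
  6 = 1 · 4 + 2
  4 = 2 · 2 + 0
gcd(612, 86) = 2.
Track Bezout coefficients alongside the remainders: start with r₀ = 612 = a·1 + b·0 (s = 1, t = 0) and r₁ = 86 = a·0 + b·1 (s = 0, t = 1); each new remainder r_{k+1} = r_{k-1} − q_k·r_k inherits s_{k+1} = s_{k-1} − q_k·s_k, t_{k+1} = t_{k-1} − q_k·t_k, so r_k = a·s_k + b·t_k at every step:
  q = 7: r = 10, s = 1 − 7·0 = 1, t = 0 − 7·1 = -7  (check: 612·1 + 86·(-7) = 10)
  q = 8: r = 6, s = 0 − 8·1 = -8, t = 1 − 8·(-7) = 57  (check: 612·(-8) + 86·57 = 6)
  q = 1: r = 4, s = 1 − 1·(-8) = 9, t = -7 − 1·57 = -64  (check: 612·9 + 86·(-64) = 4)
  q = 1: r = 2, s = -8 − 1·9 = -17, t = 57 − 1·(-64) = 121  (check: 612·(-17) + 86·121 = 2)
The row with r = 2 (the gcd) gives the Bezout coefficients s = -17, t = 121.
Result: 612 · (-17) + 86 · (121) = 2.

gcd(612, 86) = 2; s = -17, t = 121 (check: 612·(-17) + 86·121 = 2).


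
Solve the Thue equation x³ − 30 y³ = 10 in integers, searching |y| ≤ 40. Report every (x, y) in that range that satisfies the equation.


The equation is x³ - 30y³ = 10. For fixed y, x³ = 30·y³ + 10, so a solution requires the RHS to be a perfect cube.
Strategy: iterate y from -40 to 40, compute RHS = 30·y³ + 10, and check whether it is a (positive or negative) perfect cube.
Check small values of y:
  y = 0: RHS = 10 is not a perfect cube.
  y = 1: RHS = 40 is not a perfect cube.
  y = -1: RHS = -20 is not a perfect cube.
  y = 2: RHS = 250 is not a perfect cube.
  y = -2: RHS = -230 is not a perfect cube.
  y = 3: RHS = 820 is not a perfect cube.
  y = -3: RHS = -800 is not a perfect cube.
Continuing the search up to |y| = 40 finds no solutions either.
No (x, y) in the scanned range satisfies the equation.

No integer solutions with |y| ≤ 40.


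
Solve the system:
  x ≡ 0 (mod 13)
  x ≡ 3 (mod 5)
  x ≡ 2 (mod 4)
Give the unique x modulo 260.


Moduli 13, 5, 4 are pairwise coprime; by CRT there is a unique solution modulo M = 13 · 5 · 4 = 260.
Solve pairwise, accumulating the modulus:
  Start with x ≡ 0 (mod 13).
  Combine with x ≡ 3 (mod 5): since gcd(13, 5) = 1, we get a unique residue mod 65.
    Write x = 0 + 13·t and substitute into x ≡ 3 (mod 5): 13·t ≡ 3 − 0 = 3 (mod 5).
    Reduce coefficients mod 5: 3·t ≡ 3 (mod 5).
    The inverse of 3 mod 5 is 2 (since 3·2 = 6 = 1·5 + 1), so t ≡ 2·3 = 6 ≡ 1 (mod 5).
    Then x = 0 + 13·1 = 13, valid modulo lcm(13, 5) = 65: x ≡ 13 (mod 65).
  Combine with x ≡ 2 (mod 4): since gcd(65, 4) = 1, we get a unique residue mod 260.
    Write x = 13 + 65·t and substitute into x ≡ 2 (mod 4): 65·t ≡ 2 − 13 = -11 (mod 4).
    Reduce coefficients mod 4: 1·t ≡ 1 (mod 4).
    So t ≡ 1 (mod 4).
    Then x = 13 + 65·1 = 78, valid modulo lcm(65, 4) = 260: x ≡ 78 (mod 260).
Verify: 78 mod 13 = 0 ✓, 78 mod 5 = 3 ✓, 78 mod 4 = 2 ✓.

x ≡ 78 (mod 260).


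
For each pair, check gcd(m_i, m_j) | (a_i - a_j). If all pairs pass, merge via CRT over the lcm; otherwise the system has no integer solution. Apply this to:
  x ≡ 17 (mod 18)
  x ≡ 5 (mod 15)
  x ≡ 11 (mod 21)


Moduli 18, 15, 21 are not pairwise coprime, so CRT works modulo lcm(m_i) when all pairwise compatibility conditions hold.
Pairwise compatibility: gcd(m_i, m_j) must divide a_i - a_j for every pair.
Merge one congruence at a time:
  Start: x ≡ 17 (mod 18).
  Combine with x ≡ 5 (mod 15): gcd(18, 15) = 3; 5 - 17 = -12, which IS divisible by 3, so compatible.
    Write x = 17 + 18·t and substitute into x ≡ 5 (mod 15): 18·t ≡ 5 − 17 = -12 (mod 15).
    Divide the congruence (and modulus) by g = 3: 6·t ≡ -4 (mod 5).
    Reduce coefficients mod 5: 1·t ≡ 1 (mod 5).
    So t ≡ 1 (mod 5).
    Then x = 17 + 18·1 = 35, valid modulo lcm(18, 15) = 90: x ≡ 35 (mod 90).
  Combine with x ≡ 11 (mod 21): gcd(90, 21) = 3; 11 - 35 = -24, which IS divisible by 3, so compatible.
    Write x = 35 + 90·t and substitute into x ≡ 11 (mod 21): 90·t ≡ 11 − 35 = -24 (mod 21).
    Divide the congruence (and modulus) by g = 3: 30·t ≡ -8 (mod 7).
    Reduce coefficients mod 7: 2·t ≡ 6 (mod 7).
    The inverse of 2 mod 7 is 4 (since 2·4 = 8 = 1·7 + 1), so t ≡ 4·6 = 24 ≡ 3 (mod 7).
    Then x = 35 + 90·3 = 305, valid modulo lcm(90, 21) = 630: x ≡ 305 (mod 630).
Verify: 305 mod 18 = 17, 305 mod 15 = 5, 305 mod 21 = 11.

x ≡ 305 (mod 630).


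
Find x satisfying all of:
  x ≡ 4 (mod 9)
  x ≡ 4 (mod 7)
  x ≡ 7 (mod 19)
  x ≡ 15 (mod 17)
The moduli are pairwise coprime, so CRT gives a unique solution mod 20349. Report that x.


Product of moduli M = 9 · 7 · 19 · 17 = 20349.
Merge one congruence at a time:
  Start: x ≡ 4 (mod 9).
  Combine with x ≡ 4 (mod 7); new modulus lcm = 63.
    Write x = 4 + 9·t and substitute into x ≡ 4 (mod 7): 9·t ≡ 4 − 4 = 0 (mod 7).
    Reduce coefficients mod 7: 2·t ≡ 0 (mod 7).
    The inverse of 2 mod 7 is 4 (since 2·4 = 8 = 1·7 + 1), so t ≡ 4·0 = 0 ≡ 0 (mod 7).
    Then x = 4 + 9·0 = 4, valid modulo lcm(9, 7) = 63: x ≡ 4 (mod 63).
  Combine with x ≡ 7 (mod 19); new modulus lcm = 1197.
    Write x = 4 + 63·t and substitute into x ≡ 7 (mod 19): 63·t ≡ 7 − 4 = 3 (mod 19).
    Reduce coefficients mod 19: 6·t ≡ 3 (mod 19).
    The inverse of 6 mod 19 is 16 (since 6·16 = 96 = 5·19 + 1), so t ≡ 16·3 = 48 ≡ 10 (mod 19).
    Then x = 4 + 63·10 = 634, valid modulo lcm(63, 19) = 1197: x ≡ 634 (mod 1197).
  Combine with x ≡ 15 (mod 17); new modulus lcm = 20349.
    Write x = 634 + 1197·t and substitute into x ≡ 15 (mod 17): 1197·t ≡ 15 − 634 = -619 (mod 17).
    Reduce coefficients mod 17: 7·t ≡ 10 (mod 17).
    The inverse of 7 mod 17 is 5 (since 7·5 = 35 = 2·17 + 1), so t ≡ 5·10 = 50 ≡ 16 (mod 17).
    Then x = 634 + 1197·16 = 19786, valid modulo lcm(1197, 17) = 20349: x ≡ 19786 (mod 20349).
Verify against each original: 19786 mod 9 = 4, 19786 mod 7 = 4, 19786 mod 19 = 7, 19786 mod 17 = 15.

x ≡ 19786 (mod 20349).


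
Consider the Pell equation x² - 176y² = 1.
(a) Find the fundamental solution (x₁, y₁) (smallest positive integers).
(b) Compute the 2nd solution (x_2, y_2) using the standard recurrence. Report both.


Step 1: Find the fundamental solution (x₁, y₁) of x² - 176y² = 1.
  Expand √176 as a continued fraction. a₀ = ⌊√176⌋ = 13; iterate m_{k+1} = d_k·a_k − m_k, d_{k+1} = (176 − m_{k+1}²)/d_k, a_{k+1} = ⌊(a₀ + m_{k+1})/d_{k+1}⌋ (starting m₀ = 0, d₀ = 1), with convergents p_k = a_k·p_{k-1} + p_{k-2}, q_k = a_k·q_{k-1} + q_{k-2} (p₋₁ = 1, q₋₁ = 0):
  k = 0: a₀ = 13; p₀/q₀ = 13/1; p₀² − 176·q₀² = 169 − 176 = -7.
  k = 1: m = 13, d = 7, a = ⌊(13 + 13)/7⌋ = 3; p/q = (3·13 + 1)/(3·1 + 0) = 40/3; p² − 176·q² = 1600 − 1584 = 16.
  k = 2: m = 8, d = 16, a = ⌊(13 + 8)/16⌋ = 1; p/q = (1·40 + 13)/(1·3 + 1) = 53/4; p² − 176·q² = 2809 − 2816 = -7.
  k = 3: m = 8, d = 7, a = ⌊(13 + 8)/7⌋ = 3; p/q = (3·53 + 40)/(3·4 + 3) = 199/15; p² − 176·q² = 39601 − 39600 = 1.
  The first convergent with p² − 176·q² = 1 gives the fundamental solution (x₁, y₁) = (199, 15).
Step 2: Apply the recurrence (x_{n+1}, y_{n+1}) = (x₁x_n + 176y₁y_n, x₁y_n + y₁x_n) repeatedly.
  From (x_1, y_1) = (199, 15): x_2 = 199·199 + 176·15·15 = 79201; y_2 = 199·15 + 15·199 = 5970.
Step 3: Verify x_2² - 176·y_2² = 6272798401 - 6272798400 = 1 (should be 1). ✓

(x_1, y_1) = (199, 15); (x_2, y_2) = (79201, 5970).


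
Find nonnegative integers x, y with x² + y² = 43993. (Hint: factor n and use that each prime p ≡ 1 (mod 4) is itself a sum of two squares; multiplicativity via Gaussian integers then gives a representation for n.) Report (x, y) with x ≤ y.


Step 1: Factor n = 43993 = 29 · 37 · 41.
Step 2: Check the mod-4 condition on each prime factor: 29 ≡ 1 (mod 4), exponent 1; 37 ≡ 1 (mod 4), exponent 1; 41 ≡ 1 (mod 4), exponent 1.
All primes ≡ 3 (mod 4) appear to even exponent (or don't appear), so by the two-squares theorem n IS expressible as a sum of two squares.
Step 3: Build a representation. Here n = 29 · 37 · 41 is a product of primes ≡ 1 (mod 4). Each prime p ≡ 1 (mod 4) is itself a sum of two squares; find a² by testing p − a² for a perfect square:
  29: 29 − 1² = 28, 29 − 2² = 25 = 5² ⇒ 29 = 2² + 5².
  37: 37 − 1² = 36 = 6² ⇒ 37 = 1² + 6².
  41: 41 − 1² = 40, 41 − 2² = 37, 41 − 3² = 32, 41 − 4² = 25 = 5² ⇒ 41 = 4² + 5².
  Combine using the Brahmagupta–Fibonacci identity (a² + b²)(c² + d²) = (ac − bd)² + (ad + bc)² = (ac + bd)² + (ad − bc)²:
  29 · 37 = 1073: from (2² + 5²)(1² + 6²), take (2·1 − 5·6, 2·6 + 5·1) = (2 − 30, 12 + 5) = (-28, 17); dropping signs (only squares matter) gives (28, 17); check 28² + 17² = 784 + 289 = 1073 ✓.
  1073 · 41 = 43993: from (28² + 17²)(4² + 5²), take (28·4 − 17·5, 28·5 + 17·4) = (112 − 85, 140 + 68) = (27, 208); check 27² + 208² = 729 + 43264 = 43993 ✓.
Step 4: Order so x ≤ y and verify: 27² + 208² = 729 + 43264 = 43993 = n. ✓

n = 43993 = 27² + 208² (one valid representation with x ≤ y).


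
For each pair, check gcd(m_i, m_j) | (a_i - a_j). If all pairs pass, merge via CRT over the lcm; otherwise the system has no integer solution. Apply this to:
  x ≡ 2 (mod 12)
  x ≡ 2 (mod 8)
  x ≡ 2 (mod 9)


Moduli 12, 8, 9 are not pairwise coprime, so CRT works modulo lcm(m_i) when all pairwise compatibility conditions hold.
Pairwise compatibility: gcd(m_i, m_j) must divide a_i - a_j for every pair.
Merge one congruence at a time:
  Start: x ≡ 2 (mod 12).
  Combine with x ≡ 2 (mod 8): gcd(12, 8) = 4; 2 - 2 = 0, which IS divisible by 4, so compatible.
    Write x = 2 + 12·t and substitute into x ≡ 2 (mod 8): 12·t ≡ 2 − 2 = 0 (mod 8).
    Divide the congruence (and modulus) by g = 4: 3·t ≡ 0 (mod 2).
    Reduce coefficients mod 2: 1·t ≡ 0 (mod 2).
    So t ≡ 0 (mod 2).
    Then x = 2 + 12·0 = 2, valid modulo lcm(12, 8) = 24: x ≡ 2 (mod 24).
  Combine with x ≡ 2 (mod 9): gcd(24, 9) = 3; 2 - 2 = 0, which IS divisible by 3, so compatible.
    Write x = 2 + 24·t and substitute into x ≡ 2 (mod 9): 24·t ≡ 2 − 2 = 0 (mod 9).
    Divide the congruence (and modulus) by g = 3: 8·t ≡ 0 (mod 3).
    Reduce coefficients mod 3: 2·t ≡ 0 (mod 3).
    The inverse of 2 mod 3 is 2 (since 2·2 = 4 = 1·3 + 1), so t ≡ 2·0 = 0 ≡ 0 (mod 3).
    Then x = 2 + 24·0 = 2, valid modulo lcm(24, 9) = 72: x ≡ 2 (mod 72).
Verify: 2 mod 12 = 2, 2 mod 8 = 2, 2 mod 9 = 2.

x ≡ 2 (mod 72).


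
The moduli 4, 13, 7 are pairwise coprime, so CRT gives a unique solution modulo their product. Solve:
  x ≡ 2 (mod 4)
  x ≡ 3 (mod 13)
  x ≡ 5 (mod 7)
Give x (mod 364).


Moduli 4, 13, 7 are pairwise coprime; by CRT there is a unique solution modulo M = 4 · 13 · 7 = 364.
Solve pairwise, accumulating the modulus:
  Start with x ≡ 2 (mod 4).
  Combine with x ≡ 3 (mod 13): since gcd(4, 13) = 1, we get a unique residue mod 52.
    Write x = 2 + 4·t and substitute into x ≡ 3 (mod 13): 4·t ≡ 3 − 2 = 1 (mod 13).
    The inverse of 4 mod 13 is 10 (since 4·10 = 40 = 3·13 + 1), so t ≡ 10·1 = 10 ≡ 10 (mod 13).
    Then x = 2 + 4·10 = 42, valid modulo lcm(4, 13) = 52: x ≡ 42 (mod 52).
  Combine with x ≡ 5 (mod 7): since gcd(52, 7) = 1, we get a unique residue mod 364.
    Write x = 42 + 52·t and substitute into x ≡ 5 (mod 7): 52·t ≡ 5 − 42 = -37 (mod 7).
    Reduce coefficients mod 7: 3·t ≡ 5 (mod 7).
    The inverse of 3 mod 7 is 5 (since 3·5 = 15 = 2·7 + 1), so t ≡ 5·5 = 25 ≡ 4 (mod 7).
    Then x = 42 + 52·4 = 250, valid modulo lcm(52, 7) = 364: x ≡ 250 (mod 364).
Verify: 250 mod 4 = 2 ✓, 250 mod 13 = 3 ✓, 250 mod 7 = 5 ✓.

x ≡ 250 (mod 364).


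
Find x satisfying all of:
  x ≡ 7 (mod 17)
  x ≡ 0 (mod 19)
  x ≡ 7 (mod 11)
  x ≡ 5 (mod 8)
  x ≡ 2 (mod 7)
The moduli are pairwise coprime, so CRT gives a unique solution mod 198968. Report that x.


Product of moduli M = 17 · 19 · 11 · 8 · 7 = 198968.
Merge one congruence at a time:
  Start: x ≡ 7 (mod 17).
  Combine with x ≡ 0 (mod 19); new modulus lcm = 323.
    Write x = 7 + 17·t and substitute into x ≡ 0 (mod 19): 17·t ≡ 0 − 7 = -7 (mod 19).
    Reduce coefficients mod 19: 17·t ≡ 12 (mod 19).
    The inverse of 17 mod 19 is 9 (since 17·9 = 153 = 8·19 + 1), so t ≡ 9·12 = 108 ≡ 13 (mod 19).
    Then x = 7 + 17·13 = 228, valid modulo lcm(17, 19) = 323: x ≡ 228 (mod 323).
  Combine with x ≡ 7 (mod 11); new modulus lcm = 3553.
    Write x = 228 + 323·t and substitute into x ≡ 7 (mod 11): 323·t ≡ 7 − 228 = -221 (mod 11).
    Reduce coefficients mod 11: 4·t ≡ 10 (mod 11).
    The inverse of 4 mod 11 is 3 (since 4·3 = 12 = 1·11 + 1), so t ≡ 3·10 = 30 ≡ 8 (mod 11).
    Then x = 228 + 323·8 = 2812, valid modulo lcm(323, 11) = 3553: x ≡ 2812 (mod 3553).
  Combine with x ≡ 5 (mod 8); new modulus lcm = 28424.
    Write x = 2812 + 3553·t and substitute into x ≡ 5 (mod 8): 3553·t ≡ 5 − 2812 = -2807 (mod 8).
    Reduce coefficients mod 8: 1·t ≡ 1 (mod 8).
    So t ≡ 1 (mod 8).
    Then x = 2812 + 3553·1 = 6365, valid modulo lcm(3553, 8) = 28424: x ≡ 6365 (mod 28424).
  Combine with x ≡ 2 (mod 7); new modulus lcm = 198968.
    Write x = 6365 + 28424·t and substitute into x ≡ 2 (mod 7): 28424·t ≡ 2 − 6365 = -6363 (mod 7).
    Reduce coefficients mod 7: 4·t ≡ 0 (mod 7).
    The inverse of 4 mod 7 is 2 (since 4·2 = 8 = 1·7 + 1), so t ≡ 2·0 = 0 ≡ 0 (mod 7).
    Then x = 6365 + 28424·0 = 6365, valid modulo lcm(28424, 7) = 198968: x ≡ 6365 (mod 198968).
Verify against each original: 6365 mod 17 = 7, 6365 mod 19 = 0, 6365 mod 11 = 7, 6365 mod 8 = 5, 6365 mod 7 = 2.

x ≡ 6365 (mod 198968).


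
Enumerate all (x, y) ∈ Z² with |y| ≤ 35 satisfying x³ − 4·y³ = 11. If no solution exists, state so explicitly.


The equation is x³ - 4y³ = 11. For fixed y, x³ = 4·y³ + 11, so a solution requires the RHS to be a perfect cube.
Strategy: iterate y from -35 to 35, compute RHS = 4·y³ + 11, and check whether it is a (positive or negative) perfect cube.
Check small values of y:
  y = 0: RHS = 11 is not a perfect cube.
  y = 1: RHS = 15 is not a perfect cube.
  y = -1: RHS = 7 is not a perfect cube.
  y = 2: RHS = 43 is not a perfect cube.
  y = -2: RHS = -21 is not a perfect cube.
  y = 3: RHS = 119 is not a perfect cube.
  y = -3: RHS = -97 is not a perfect cube.
Continuing the search up to |y| = 35 finds no solutions either.
No (x, y) in the scanned range satisfies the equation.

No integer solutions with |y| ≤ 35.


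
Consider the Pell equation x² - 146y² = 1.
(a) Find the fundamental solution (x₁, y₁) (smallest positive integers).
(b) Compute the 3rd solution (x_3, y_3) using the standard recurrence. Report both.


Step 1: Find the fundamental solution (x₁, y₁) of x² - 146y² = 1.
  Expand √146 as a continued fraction. a₀ = ⌊√146⌋ = 12; iterate m_{k+1} = d_k·a_k − m_k, d_{k+1} = (146 − m_{k+1}²)/d_k, a_{k+1} = ⌊(a₀ + m_{k+1})/d_{k+1}⌋ (starting m₀ = 0, d₀ = 1), with convergents p_k = a_k·p_{k-1} + p_{k-2}, q_k = a_k·q_{k-1} + q_{k-2} (p₋₁ = 1, q₋₁ = 0):
  k = 0: a₀ = 12; p₀/q₀ = 12/1; p₀² − 146·q₀² = 144 − 146 = -2.
  k = 1: m = 12, d = 2, a = ⌊(12 + 12)/2⌋ = 12; p/q = (12·12 + 1)/(12·1 + 0) = 145/12; p² − 146·q² = 21025 − 21024 = 1.
  The first convergent with p² − 146·q² = 1 gives the fundamental solution (x₁, y₁) = (145, 12).
Step 2: Apply the recurrence (x_{n+1}, y_{n+1}) = (x₁x_n + 146y₁y_n, x₁y_n + y₁x_n) repeatedly.
  From (x_1, y_1) = (145, 12): x_2 = 145·145 + 146·12·12 = 42049; y_2 = 145·12 + 12·145 = 3480.
  From (x_2, y_2) = (42049, 3480): x_3 = 145·42049 + 146·12·3480 = 12194065; y_3 = 145·3480 + 12·42049 = 1009188.
Step 3: Verify x_3² - 146·y_3² = 148695221224225 - 148695221224224 = 1 (should be 1). ✓

(x_1, y_1) = (145, 12); (x_3, y_3) = (12194065, 1009188).


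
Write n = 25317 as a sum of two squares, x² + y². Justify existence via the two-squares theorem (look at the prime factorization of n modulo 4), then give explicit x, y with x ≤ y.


Step 1: Factor n = 25317 = 3^2 · 29 · 97.
Step 2: Check the mod-4 condition on each prime factor: 3 ≡ 3 (mod 4), exponent 2 (must be even); 29 ≡ 1 (mod 4), exponent 1; 97 ≡ 1 (mod 4), exponent 1.
All primes ≡ 3 (mod 4) appear to even exponent (or don't appear), so by the two-squares theorem n IS expressible as a sum of two squares.
Step 3: Build a representation. Group n = k² · m with k = 3 and m = 29 · 97 = 2813 (a product of primes ≡ 1 (mod 4)); a representation of m scales to one of n via (k·x)² + (k·y)² = k²(x² + y²). Each prime p ≡ 1 (mod 4) is itself a sum of two squares; find a² by testing p − a² for a perfect square:
  29: 29 − 1² = 28, 29 − 2² = 25 = 5² ⇒ 29 = 2² + 5².
  97: 97 − 1² = 96, 97 − 2² = 93, 97 − 3² = 88, 97 − 4² = 81 = 9² ⇒ 97 = 4² + 9².
  Combine using the Brahmagupta–Fibonacci identity (a² + b²)(c² + d²) = (ac − bd)² + (ad + bc)² = (ac + bd)² + (ad − bc)²:
  29 · 97 = 2813: from (2² + 5²)(4² + 9²), take (2·4 − 5·9, 2·9 + 5·4) = (8 − 45, 18 + 20) = (-37, 38); dropping signs (only squares matter) gives (37, 38); check 37² + 38² = 1369 + 1444 = 2813 ✓.
  Scale by k = 3: (3·37, 3·38) = (111, 114).
Step 4: Order so x ≤ y and verify: 111² + 114² = 12321 + 12996 = 25317 = n. ✓

n = 25317 = 111² + 114² (one valid representation with x ≤ y).


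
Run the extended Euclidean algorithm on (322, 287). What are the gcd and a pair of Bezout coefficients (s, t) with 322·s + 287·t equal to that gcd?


Euclidean algorithm on (322, 287) — divide until remainder is 0:
  322 = 1 · 287 + 35
  287 = 8 · 35 + 7
  35 = 5 · 7 + 0
gcd(322, 287) = 7.
Track Bezout coefficients alongside the remainders: start with r₀ = 322 = a·1 + b·0 (s = 1, t = 0) and r₁ = 287 = a·0 + b·1 (s = 0, t = 1); each new remainder r_{k+1} = r_{k-1} − q_k·r_k inherits s_{k+1} = s_{k-1} − q_k·s_k, t_{k+1} = t_{k-1} − q_k·t_k, so r_k = a·s_k + b·t_k at every step:
  q = 1: r = 35, s = 1 − 1·0 = 1, t = 0 − 1·1 = -1  (check: 322·1 + 287·(-1) = 35)
  q = 8: r = 7, s = 0 − 8·1 = -8, t = 1 − 8·(-1) = 9  (check: 322·(-8) + 287·9 = 7)
The row with r = 7 (the gcd) gives the Bezout coefficients s = -8, t = 9.
Result: 322 · (-8) + 287 · (9) = 7.

gcd(322, 287) = 7; s = -8, t = 9 (check: 322·(-8) + 287·9 = 7).


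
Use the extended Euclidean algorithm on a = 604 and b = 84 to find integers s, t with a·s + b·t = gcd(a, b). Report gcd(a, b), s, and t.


Euclidean algorithm on (604, 84) — divide until remainder is 0:
  604 = 7 · 84 + 16
  84 = 5 · 16 + 4
  16 = 4 · 4 + 0
gcd(604, 84) = 4.
Track Bezout coefficients alongside the remainders: start with r₀ = 604 = a·1 + b·0 (s = 1, t = 0) and r₁ = 84 = a·0 + b·1 (s = 0, t = 1); each new remainder r_{k+1} = r_{k-1} − q_k·r_k inherits s_{k+1} = s_{k-1} − q_k·s_k, t_{k+1} = t_{k-1} − q_k·t_k, so r_k = a·s_k + b·t_k at every step:
  q = 7: r = 16, s = 1 − 7·0 = 1, t = 0 − 7·1 = -7  (check: 604·1 + 84·(-7) = 16)
  q = 5: r = 4, s = 0 − 5·1 = -5, t = 1 − 5·(-7) = 36  (check: 604·(-5) + 84·36 = 4)
The row with r = 4 (the gcd) gives the Bezout coefficients s = -5, t = 36.
Result: 604 · (-5) + 84 · (36) = 4.

gcd(604, 84) = 4; s = -5, t = 36 (check: 604·(-5) + 84·36 = 4).


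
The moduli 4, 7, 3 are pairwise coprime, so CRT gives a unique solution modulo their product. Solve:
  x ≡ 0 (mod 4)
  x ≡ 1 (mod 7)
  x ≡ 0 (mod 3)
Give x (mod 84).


Moduli 4, 7, 3 are pairwise coprime; by CRT there is a unique solution modulo M = 4 · 7 · 3 = 84.
Solve pairwise, accumulating the modulus:
  Start with x ≡ 0 (mod 4).
  Combine with x ≡ 1 (mod 7): since gcd(4, 7) = 1, we get a unique residue mod 28.
    Write x = 0 + 4·t and substitute into x ≡ 1 (mod 7): 4·t ≡ 1 − 0 = 1 (mod 7).
    The inverse of 4 mod 7 is 2 (since 4·2 = 8 = 1·7 + 1), so t ≡ 2·1 = 2 ≡ 2 (mod 7).
    Then x = 0 + 4·2 = 8, valid modulo lcm(4, 7) = 28: x ≡ 8 (mod 28).
  Combine with x ≡ 0 (mod 3): since gcd(28, 3) = 1, we get a unique residue mod 84.
    Write x = 8 + 28·t and substitute into x ≡ 0 (mod 3): 28·t ≡ 0 − 8 = -8 (mod 3).
    Reduce coefficients mod 3: 1·t ≡ 1 (mod 3).
    So t ≡ 1 (mod 3).
    Then x = 8 + 28·1 = 36, valid modulo lcm(28, 3) = 84: x ≡ 36 (mod 84).
Verify: 36 mod 4 = 0 ✓, 36 mod 7 = 1 ✓, 36 mod 3 = 0 ✓.

x ≡ 36 (mod 84).


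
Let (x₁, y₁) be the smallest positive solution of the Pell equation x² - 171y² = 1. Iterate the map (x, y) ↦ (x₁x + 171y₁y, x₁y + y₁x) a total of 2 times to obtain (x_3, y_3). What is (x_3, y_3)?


Step 1: Find the fundamental solution (x₁, y₁) of x² - 171y² = 1.
  Expand √171 as a continued fraction. a₀ = ⌊√171⌋ = 13; iterate m_{k+1} = d_k·a_k − m_k, d_{k+1} = (171 − m_{k+1}²)/d_k, a_{k+1} = ⌊(a₀ + m_{k+1})/d_{k+1}⌋ (starting m₀ = 0, d₀ = 1), with convergents p_k = a_k·p_{k-1} + p_{k-2}, q_k = a_k·q_{k-1} + q_{k-2} (p₋₁ = 1, q₋₁ = 0):
  k = 0: a₀ = 13; p₀/q₀ = 13/1; p₀² − 171·q₀² = 169 − 171 = -2.
  k = 1: m = 13, d = 2, a = ⌊(13 + 13)/2⌋ = 13; p/q = (13·13 + 1)/(13·1 + 0) = 170/13; p² − 171·q² = 28900 − 28899 = 1.
  The first convergent with p² − 171·q² = 1 gives the fundamental solution (x₁, y₁) = (170, 13).
Step 2: Apply the recurrence (x_{n+1}, y_{n+1}) = (x₁x_n + 171y₁y_n, x₁y_n + y₁x_n) repeatedly.
  From (x_1, y_1) = (170, 13): x_2 = 170·170 + 171·13·13 = 57799; y_2 = 170·13 + 13·170 = 4420.
  From (x_2, y_2) = (57799, 4420): x_3 = 170·57799 + 171·13·4420 = 19651490; y_3 = 170·4420 + 13·57799 = 1502787.
Step 3: Verify x_3² - 171·y_3² = 386181059220100 - 386181059220099 = 1 (should be 1). ✓

(x_1, y_1) = (170, 13); (x_3, y_3) = (19651490, 1502787).


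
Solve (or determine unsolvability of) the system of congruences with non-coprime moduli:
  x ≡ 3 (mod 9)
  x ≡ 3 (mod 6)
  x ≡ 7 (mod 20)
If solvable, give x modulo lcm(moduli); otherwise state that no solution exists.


Moduli 9, 6, 20 are not pairwise coprime, so CRT works modulo lcm(m_i) when all pairwise compatibility conditions hold.
Pairwise compatibility: gcd(m_i, m_j) must divide a_i - a_j for every pair.
Merge one congruence at a time:
  Start: x ≡ 3 (mod 9).
  Combine with x ≡ 3 (mod 6): gcd(9, 6) = 3; 3 - 3 = 0, which IS divisible by 3, so compatible.
    Write x = 3 + 9·t and substitute into x ≡ 3 (mod 6): 9·t ≡ 3 − 3 = 0 (mod 6).
    Divide the congruence (and modulus) by g = 3: 3·t ≡ 0 (mod 2).
    Reduce coefficients mod 2: 1·t ≡ 0 (mod 2).
    So t ≡ 0 (mod 2).
    Then x = 3 + 9·0 = 3, valid modulo lcm(9, 6) = 18: x ≡ 3 (mod 18).
  Combine with x ≡ 7 (mod 20): gcd(18, 20) = 2; 7 - 3 = 4, which IS divisible by 2, so compatible.
    Write x = 3 + 18·t and substitute into x ≡ 7 (mod 20): 18·t ≡ 7 − 3 = 4 (mod 20).
    Divide the congruence (and modulus) by g = 2: 9·t ≡ 2 (mod 10).
    The inverse of 9 mod 10 is 9 (since 9·9 = 81 = 8·10 + 1), so t ≡ 9·2 = 18 ≡ 8 (mod 10).
    Then x = 3 + 18·8 = 147, valid modulo lcm(18, 20) = 180: x ≡ 147 (mod 180).
Verify: 147 mod 9 = 3, 147 mod 6 = 3, 147 mod 20 = 7.

x ≡ 147 (mod 180).
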